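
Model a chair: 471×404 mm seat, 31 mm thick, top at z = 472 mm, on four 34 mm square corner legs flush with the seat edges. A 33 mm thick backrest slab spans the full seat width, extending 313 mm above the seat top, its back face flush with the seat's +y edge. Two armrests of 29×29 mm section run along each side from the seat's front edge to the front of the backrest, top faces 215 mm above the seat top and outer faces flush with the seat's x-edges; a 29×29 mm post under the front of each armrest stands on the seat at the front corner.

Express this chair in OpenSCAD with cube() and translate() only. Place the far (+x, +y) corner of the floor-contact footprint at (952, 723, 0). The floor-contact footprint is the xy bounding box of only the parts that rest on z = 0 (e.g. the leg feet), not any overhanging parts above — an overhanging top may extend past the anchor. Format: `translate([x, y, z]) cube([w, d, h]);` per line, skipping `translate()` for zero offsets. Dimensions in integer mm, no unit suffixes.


translate([481, 319, 441]) cube([471, 404, 31]);
translate([481, 319, 0]) cube([34, 34, 441]);
translate([918, 319, 0]) cube([34, 34, 441]);
translate([481, 689, 0]) cube([34, 34, 441]);
translate([918, 689, 0]) cube([34, 34, 441]);
translate([481, 690, 472]) cube([471, 33, 313]);
translate([481, 319, 658]) cube([29, 371, 29]);
translate([923, 319, 658]) cube([29, 371, 29]);
translate([481, 319, 472]) cube([29, 29, 186]);
translate([923, 319, 472]) cube([29, 29, 186]);


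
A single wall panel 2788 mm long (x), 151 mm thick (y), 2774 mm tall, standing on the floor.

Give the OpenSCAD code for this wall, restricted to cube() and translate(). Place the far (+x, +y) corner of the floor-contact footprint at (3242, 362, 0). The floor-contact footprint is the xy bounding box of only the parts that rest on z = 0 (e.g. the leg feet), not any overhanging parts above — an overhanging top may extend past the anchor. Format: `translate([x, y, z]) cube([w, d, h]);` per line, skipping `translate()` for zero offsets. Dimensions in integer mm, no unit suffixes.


translate([454, 211, 0]) cube([2788, 151, 2774]);


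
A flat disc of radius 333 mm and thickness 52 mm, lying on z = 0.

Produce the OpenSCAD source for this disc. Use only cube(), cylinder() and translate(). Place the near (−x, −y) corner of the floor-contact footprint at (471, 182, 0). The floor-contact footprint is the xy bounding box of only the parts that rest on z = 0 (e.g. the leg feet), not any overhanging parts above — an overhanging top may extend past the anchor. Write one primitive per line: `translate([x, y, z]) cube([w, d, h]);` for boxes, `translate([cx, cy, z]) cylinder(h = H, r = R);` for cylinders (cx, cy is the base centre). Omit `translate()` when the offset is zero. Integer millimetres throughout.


translate([804, 515, 0]) cylinder(h = 52, r = 333);


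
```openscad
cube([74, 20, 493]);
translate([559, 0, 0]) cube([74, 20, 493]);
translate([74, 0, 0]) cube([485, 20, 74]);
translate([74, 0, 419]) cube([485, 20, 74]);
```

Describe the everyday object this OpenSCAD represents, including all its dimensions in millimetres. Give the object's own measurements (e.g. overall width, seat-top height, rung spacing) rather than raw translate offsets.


A rectangular picture frame lying in the x–z plane (depth along y). The opening is 485 mm wide (x) by 345 mm tall (z), surrounded by a border 74 mm wide on all four sides. The frame is 20 mm deep and is made of two full-height vertical stiles with two horizontal rails fitted between them.


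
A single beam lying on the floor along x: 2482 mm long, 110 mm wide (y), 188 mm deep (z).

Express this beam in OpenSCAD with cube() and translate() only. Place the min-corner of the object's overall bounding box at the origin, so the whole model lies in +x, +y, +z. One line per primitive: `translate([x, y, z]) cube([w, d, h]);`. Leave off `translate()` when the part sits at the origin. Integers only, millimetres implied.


cube([2482, 110, 188]);


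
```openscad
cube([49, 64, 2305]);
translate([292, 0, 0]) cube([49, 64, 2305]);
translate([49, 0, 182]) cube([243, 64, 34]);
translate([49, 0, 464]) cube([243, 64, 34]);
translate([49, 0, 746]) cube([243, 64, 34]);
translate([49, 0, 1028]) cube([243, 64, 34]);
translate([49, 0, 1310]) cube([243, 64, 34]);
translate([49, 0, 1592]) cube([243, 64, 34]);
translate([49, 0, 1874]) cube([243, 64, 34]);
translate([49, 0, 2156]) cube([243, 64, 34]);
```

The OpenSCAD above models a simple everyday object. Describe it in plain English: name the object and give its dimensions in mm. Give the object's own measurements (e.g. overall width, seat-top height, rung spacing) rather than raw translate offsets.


A straight ladder. Two 49×64 mm vertical rails, 2305 mm tall, stand 341 mm apart (outside-to-outside) with their front faces coplanar on the −y side. 8 rungs, each 64 mm deep and 34 mm tall, span between the inner faces of the rails, front faces flush with the rails. The lowest rung's underside is at z = 182 mm and rungs are spaced 282 mm apart (underside to underside).


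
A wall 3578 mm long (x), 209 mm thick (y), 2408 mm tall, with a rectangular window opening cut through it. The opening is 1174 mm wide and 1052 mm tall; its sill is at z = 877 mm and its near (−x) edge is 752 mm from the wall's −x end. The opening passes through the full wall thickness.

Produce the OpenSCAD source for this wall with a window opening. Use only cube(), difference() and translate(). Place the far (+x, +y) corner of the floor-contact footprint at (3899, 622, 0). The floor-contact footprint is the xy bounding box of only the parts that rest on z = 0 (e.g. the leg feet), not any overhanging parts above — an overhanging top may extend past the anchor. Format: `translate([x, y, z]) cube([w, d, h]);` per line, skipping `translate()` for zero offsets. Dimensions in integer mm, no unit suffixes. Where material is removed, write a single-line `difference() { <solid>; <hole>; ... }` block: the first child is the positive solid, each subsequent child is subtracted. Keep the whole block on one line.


difference() { translate([321, 413, 0]) cube([3578, 209, 2408]); translate([1073, 413, 877]) cube([1174, 209, 1052]); }


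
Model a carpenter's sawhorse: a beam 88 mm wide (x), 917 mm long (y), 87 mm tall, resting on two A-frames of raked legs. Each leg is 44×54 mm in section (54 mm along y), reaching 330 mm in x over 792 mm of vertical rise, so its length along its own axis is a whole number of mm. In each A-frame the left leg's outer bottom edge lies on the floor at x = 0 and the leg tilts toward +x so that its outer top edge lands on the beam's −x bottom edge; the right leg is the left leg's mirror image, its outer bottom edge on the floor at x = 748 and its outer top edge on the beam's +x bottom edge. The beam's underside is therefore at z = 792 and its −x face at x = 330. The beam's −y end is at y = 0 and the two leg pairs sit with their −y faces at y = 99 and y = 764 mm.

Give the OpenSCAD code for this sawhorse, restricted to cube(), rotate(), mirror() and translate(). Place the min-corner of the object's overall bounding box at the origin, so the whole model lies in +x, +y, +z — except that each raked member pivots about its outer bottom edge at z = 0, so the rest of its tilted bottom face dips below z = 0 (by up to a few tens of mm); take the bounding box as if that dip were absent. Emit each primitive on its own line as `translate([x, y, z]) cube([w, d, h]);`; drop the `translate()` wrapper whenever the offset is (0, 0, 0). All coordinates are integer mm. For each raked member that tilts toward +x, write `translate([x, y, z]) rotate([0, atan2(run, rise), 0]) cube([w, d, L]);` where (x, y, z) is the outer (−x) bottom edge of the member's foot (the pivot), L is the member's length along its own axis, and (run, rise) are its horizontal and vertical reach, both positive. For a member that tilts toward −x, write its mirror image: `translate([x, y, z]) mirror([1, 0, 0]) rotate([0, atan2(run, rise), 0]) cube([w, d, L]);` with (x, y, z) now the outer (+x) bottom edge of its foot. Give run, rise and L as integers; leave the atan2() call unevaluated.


// leg length = √(330² + 792²) = 858
// right-leg outer foot x = 2·330 + 88 = 748
// beam min-corner = (330, 0, 792)
translate([330, 0, 792]) cube([88, 917, 87]);
translate([0, 99, 0]) rotate([0, atan2(330, 792), 0]) cube([44, 54, 858]);
translate([748, 99, 0]) mirror([1, 0, 0]) rotate([0, atan2(330, 792), 0]) cube([44, 54, 858]);
translate([0, 764, 0]) rotate([0, atan2(330, 792), 0]) cube([44, 54, 858]);
translate([748, 764, 0]) mirror([1, 0, 0]) rotate([0, atan2(330, 792), 0]) cube([44, 54, 858]);


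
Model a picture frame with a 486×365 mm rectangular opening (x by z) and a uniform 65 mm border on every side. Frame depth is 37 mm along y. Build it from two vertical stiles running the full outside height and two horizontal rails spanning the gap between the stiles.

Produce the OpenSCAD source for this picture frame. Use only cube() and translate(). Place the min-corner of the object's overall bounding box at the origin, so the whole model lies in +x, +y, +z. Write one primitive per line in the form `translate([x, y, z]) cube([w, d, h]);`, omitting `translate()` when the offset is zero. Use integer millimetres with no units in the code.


cube([65, 37, 495]);
translate([551, 0, 0]) cube([65, 37, 495]);
translate([65, 0, 0]) cube([486, 37, 65]);
translate([65, 0, 430]) cube([486, 37, 65]);


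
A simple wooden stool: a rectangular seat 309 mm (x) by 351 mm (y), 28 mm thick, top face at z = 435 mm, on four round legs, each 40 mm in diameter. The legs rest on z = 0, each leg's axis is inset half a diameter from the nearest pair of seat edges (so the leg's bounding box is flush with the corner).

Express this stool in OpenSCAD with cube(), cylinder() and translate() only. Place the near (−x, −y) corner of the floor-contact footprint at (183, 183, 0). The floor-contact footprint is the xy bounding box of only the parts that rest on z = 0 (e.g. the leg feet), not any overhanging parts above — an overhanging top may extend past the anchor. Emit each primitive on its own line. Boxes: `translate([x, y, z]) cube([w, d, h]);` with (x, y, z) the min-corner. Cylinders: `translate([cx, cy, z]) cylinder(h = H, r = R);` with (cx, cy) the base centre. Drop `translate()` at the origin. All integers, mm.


// leg_h = 435 - 28 = 407
translate([183, 183, 407]) cube([309, 351, 28]);
translate([203, 203, 0]) cylinder(h = 407, r = 20);
translate([472, 203, 0]) cylinder(h = 407, r = 20);
translate([203, 514, 0]) cylinder(h = 407, r = 20);
translate([472, 514, 0]) cylinder(h = 407, r = 20);


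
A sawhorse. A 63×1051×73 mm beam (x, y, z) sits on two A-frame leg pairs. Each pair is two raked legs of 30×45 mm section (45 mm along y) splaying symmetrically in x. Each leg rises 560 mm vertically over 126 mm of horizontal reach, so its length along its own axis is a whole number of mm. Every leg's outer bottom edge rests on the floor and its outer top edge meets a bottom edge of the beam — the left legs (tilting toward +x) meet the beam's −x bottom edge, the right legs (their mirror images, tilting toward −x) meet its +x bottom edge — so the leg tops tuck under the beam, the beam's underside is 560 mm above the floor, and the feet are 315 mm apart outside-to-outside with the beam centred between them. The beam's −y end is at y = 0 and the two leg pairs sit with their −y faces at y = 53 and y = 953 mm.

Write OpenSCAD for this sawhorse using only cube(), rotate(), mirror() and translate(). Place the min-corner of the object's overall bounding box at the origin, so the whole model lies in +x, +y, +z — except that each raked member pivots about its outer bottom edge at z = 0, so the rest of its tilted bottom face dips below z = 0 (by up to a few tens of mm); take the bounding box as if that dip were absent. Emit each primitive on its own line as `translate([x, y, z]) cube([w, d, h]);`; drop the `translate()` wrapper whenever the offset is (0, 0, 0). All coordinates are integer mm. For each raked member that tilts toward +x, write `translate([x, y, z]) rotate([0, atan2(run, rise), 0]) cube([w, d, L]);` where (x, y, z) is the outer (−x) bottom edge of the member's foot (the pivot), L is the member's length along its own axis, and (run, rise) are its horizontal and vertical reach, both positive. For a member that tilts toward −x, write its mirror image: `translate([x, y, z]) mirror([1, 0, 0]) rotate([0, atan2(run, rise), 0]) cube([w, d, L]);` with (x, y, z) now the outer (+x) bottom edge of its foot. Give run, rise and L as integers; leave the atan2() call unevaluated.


translate([126, 0, 560]) cube([63, 1051, 73]);
translate([0, 53, 0]) rotate([0, atan2(126, 560), 0]) cube([30, 45, 574]);
translate([315, 53, 0]) mirror([1, 0, 0]) rotate([0, atan2(126, 560), 0]) cube([30, 45, 574]);
translate([0, 953, 0]) rotate([0, atan2(126, 560), 0]) cube([30, 45, 574]);
translate([315, 953, 0]) mirror([1, 0, 0]) rotate([0, atan2(126, 560), 0]) cube([30, 45, 574]);


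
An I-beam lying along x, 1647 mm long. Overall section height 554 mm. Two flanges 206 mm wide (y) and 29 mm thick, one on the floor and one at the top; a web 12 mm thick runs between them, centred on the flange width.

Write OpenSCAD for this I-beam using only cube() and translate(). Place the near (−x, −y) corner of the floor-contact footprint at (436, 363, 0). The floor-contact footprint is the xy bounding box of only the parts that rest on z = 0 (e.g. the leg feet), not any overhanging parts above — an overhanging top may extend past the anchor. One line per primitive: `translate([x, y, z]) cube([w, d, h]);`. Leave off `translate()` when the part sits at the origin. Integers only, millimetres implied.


translate([436, 363, 0]) cube([1647, 206, 29]);
translate([436, 460, 29]) cube([1647, 12, 496]);
translate([436, 363, 525]) cube([1647, 206, 29]);


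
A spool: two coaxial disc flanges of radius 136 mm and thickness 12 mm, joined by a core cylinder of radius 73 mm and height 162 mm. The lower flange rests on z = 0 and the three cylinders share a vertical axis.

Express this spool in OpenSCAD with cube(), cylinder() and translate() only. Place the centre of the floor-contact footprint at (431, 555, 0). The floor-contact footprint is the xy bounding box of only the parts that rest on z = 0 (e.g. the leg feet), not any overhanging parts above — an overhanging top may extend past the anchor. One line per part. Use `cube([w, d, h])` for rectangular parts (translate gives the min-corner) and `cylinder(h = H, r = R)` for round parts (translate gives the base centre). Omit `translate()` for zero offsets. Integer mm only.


translate([431, 555, 0]) cylinder(h = 12, r = 136);
translate([431, 555, 12]) cylinder(h = 162, r = 73);
translate([431, 555, 174]) cylinder(h = 12, r = 136);


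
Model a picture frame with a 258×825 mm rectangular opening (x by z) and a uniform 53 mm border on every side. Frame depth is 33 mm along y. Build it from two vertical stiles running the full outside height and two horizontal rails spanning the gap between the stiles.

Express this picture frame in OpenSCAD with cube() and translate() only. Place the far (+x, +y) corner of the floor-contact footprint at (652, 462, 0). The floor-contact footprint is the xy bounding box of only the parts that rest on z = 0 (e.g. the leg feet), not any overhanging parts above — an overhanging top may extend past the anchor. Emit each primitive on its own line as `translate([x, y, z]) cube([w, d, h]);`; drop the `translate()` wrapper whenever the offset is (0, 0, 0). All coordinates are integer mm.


translate([288, 429, 0]) cube([53, 33, 931]);
translate([599, 429, 0]) cube([53, 33, 931]);
translate([341, 429, 0]) cube([258, 33, 53]);
translate([341, 429, 878]) cube([258, 33, 53]);


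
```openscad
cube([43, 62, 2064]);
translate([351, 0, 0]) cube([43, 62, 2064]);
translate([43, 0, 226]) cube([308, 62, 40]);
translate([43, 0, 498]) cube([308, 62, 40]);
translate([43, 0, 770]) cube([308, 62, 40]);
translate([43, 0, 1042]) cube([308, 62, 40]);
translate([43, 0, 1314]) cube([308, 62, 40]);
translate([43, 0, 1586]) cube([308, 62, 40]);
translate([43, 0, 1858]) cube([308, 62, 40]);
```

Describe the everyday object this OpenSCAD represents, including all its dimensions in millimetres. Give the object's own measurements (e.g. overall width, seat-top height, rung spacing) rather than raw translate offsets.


A straight ladder. Two 43×62 mm vertical rails, 2064 mm tall, stand 394 mm apart (outside-to-outside) with their front faces coplanar on the −y side. 7 rungs, each 62 mm deep and 40 mm tall, span between the inner faces of the rails, front faces flush with the rails. The lowest rung's underside is at z = 226 mm and rungs are spaced 272 mm apart (underside to underside).


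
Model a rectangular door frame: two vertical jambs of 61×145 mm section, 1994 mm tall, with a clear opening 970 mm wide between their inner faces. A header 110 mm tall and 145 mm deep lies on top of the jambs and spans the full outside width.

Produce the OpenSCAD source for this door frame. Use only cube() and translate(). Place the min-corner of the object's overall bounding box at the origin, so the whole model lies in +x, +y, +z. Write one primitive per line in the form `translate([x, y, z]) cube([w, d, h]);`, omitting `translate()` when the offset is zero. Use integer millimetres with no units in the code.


cube([61, 145, 1994]);
translate([1031, 0, 0]) cube([61, 145, 1994]);
translate([0, 0, 1994]) cube([1092, 145, 110]);


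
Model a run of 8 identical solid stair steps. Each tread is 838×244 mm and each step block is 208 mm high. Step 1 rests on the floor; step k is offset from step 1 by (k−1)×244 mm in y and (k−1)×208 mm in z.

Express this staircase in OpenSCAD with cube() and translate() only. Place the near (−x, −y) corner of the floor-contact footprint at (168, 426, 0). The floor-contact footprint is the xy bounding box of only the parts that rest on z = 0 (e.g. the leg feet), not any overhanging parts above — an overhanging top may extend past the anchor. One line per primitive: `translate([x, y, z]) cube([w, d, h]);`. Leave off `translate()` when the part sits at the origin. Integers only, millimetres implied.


translate([168, 426, 0]) cube([838, 244, 208]);
translate([168, 670, 208]) cube([838, 244, 208]);
translate([168, 914, 416]) cube([838, 244, 208]);
translate([168, 1158, 624]) cube([838, 244, 208]);
translate([168, 1402, 832]) cube([838, 244, 208]);
translate([168, 1646, 1040]) cube([838, 244, 208]);
translate([168, 1890, 1248]) cube([838, 244, 208]);
translate([168, 2134, 1456]) cube([838, 244, 208]);


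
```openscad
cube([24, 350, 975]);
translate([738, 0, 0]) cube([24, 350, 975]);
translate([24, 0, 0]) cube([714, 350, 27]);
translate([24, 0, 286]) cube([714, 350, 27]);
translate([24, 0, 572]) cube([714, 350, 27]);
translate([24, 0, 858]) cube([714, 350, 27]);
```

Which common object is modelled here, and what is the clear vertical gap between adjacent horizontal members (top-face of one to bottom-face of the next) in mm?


A bookshelf. The clear shelf gap is 259 mm.

Two tall side panels with 4 horizontal boards between them — a bookshelf. The first two shelf undersides are at z = 0 and z = 286; with shelf thickness 27, the clear gap is 286 − 0 − 27 = 259 mm.


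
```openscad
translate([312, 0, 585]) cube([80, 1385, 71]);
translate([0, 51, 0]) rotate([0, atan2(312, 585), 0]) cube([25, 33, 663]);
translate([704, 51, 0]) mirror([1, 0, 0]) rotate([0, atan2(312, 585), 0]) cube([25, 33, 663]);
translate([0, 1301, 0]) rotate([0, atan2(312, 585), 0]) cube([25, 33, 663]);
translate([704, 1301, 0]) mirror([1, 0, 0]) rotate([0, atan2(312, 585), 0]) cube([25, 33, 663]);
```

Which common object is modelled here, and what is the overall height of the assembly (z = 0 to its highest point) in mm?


A sawhorse. The overall height is 656 mm.

A beam across two mirrored pairs of raked legs — a sawhorse. The beam's underside is at z = 585 (matching the legs' vertical rise in atan2(312, 585)) and the beam is 71 mm tall, so its top is at 585 + 71 = 656 mm. The raked legs top out at the beam's underside, so that is the highest point.


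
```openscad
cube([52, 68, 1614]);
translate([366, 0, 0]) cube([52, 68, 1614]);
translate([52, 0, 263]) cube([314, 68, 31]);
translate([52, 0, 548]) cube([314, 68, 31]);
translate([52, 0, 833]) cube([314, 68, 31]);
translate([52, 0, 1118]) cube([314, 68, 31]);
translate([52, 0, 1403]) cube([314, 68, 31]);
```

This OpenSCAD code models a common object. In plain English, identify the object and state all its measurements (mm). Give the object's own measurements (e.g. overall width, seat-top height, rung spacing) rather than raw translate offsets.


A straight ladder. Two 52×68 mm vertical rails, 1614 mm tall, stand 418 mm apart (outside-to-outside) with their front faces coplanar on the −y side. 5 rungs, each 68 mm deep and 31 mm tall, span between the inner faces of the rails, front faces flush with the rails. The lowest rung's underside is at z = 263 mm and rungs are spaced 285 mm apart (underside to underside).


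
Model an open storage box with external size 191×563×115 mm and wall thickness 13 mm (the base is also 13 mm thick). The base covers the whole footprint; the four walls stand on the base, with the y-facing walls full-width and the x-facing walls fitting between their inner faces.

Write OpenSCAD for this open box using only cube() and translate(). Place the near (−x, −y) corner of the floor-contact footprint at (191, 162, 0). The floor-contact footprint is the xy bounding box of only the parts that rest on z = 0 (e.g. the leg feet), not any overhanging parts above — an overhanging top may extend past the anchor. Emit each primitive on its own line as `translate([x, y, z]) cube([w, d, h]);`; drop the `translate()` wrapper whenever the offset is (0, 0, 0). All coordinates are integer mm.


translate([191, 162, 0]) cube([191, 563, 13]);
translate([191, 162, 13]) cube([191, 13, 102]);
translate([191, 712, 13]) cube([191, 13, 102]);
translate([191, 175, 13]) cube([13, 537, 102]);
translate([369, 175, 13]) cube([13, 537, 102]);


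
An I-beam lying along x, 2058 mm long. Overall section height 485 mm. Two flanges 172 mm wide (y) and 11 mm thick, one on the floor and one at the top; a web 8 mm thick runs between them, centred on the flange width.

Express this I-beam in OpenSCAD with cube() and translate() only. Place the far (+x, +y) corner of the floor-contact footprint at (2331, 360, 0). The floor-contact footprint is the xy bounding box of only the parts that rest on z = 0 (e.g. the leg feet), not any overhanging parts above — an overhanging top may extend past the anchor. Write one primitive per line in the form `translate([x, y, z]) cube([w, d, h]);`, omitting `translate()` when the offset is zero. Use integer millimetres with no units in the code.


translate([273, 188, 0]) cube([2058, 172, 11]);
translate([273, 270, 11]) cube([2058, 8, 463]);
translate([273, 188, 474]) cube([2058, 172, 11]);


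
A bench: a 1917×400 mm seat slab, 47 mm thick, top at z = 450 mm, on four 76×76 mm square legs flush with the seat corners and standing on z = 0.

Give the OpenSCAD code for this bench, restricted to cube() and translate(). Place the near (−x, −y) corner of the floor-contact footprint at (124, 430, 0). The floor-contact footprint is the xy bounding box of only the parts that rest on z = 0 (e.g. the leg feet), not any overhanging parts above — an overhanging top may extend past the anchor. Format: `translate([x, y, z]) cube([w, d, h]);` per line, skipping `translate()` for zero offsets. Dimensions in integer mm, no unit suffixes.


// leg_h = 450 − 47 = 403
translate([124, 430, 403]) cube([1917, 400, 47]);
translate([124, 430, 0]) cube([76, 76, 403]);
translate([124, 754, 0]) cube([76, 76, 403]);
translate([1965, 430, 0]) cube([76, 76, 403]);
translate([1965, 754, 0]) cube([76, 76, 403]);


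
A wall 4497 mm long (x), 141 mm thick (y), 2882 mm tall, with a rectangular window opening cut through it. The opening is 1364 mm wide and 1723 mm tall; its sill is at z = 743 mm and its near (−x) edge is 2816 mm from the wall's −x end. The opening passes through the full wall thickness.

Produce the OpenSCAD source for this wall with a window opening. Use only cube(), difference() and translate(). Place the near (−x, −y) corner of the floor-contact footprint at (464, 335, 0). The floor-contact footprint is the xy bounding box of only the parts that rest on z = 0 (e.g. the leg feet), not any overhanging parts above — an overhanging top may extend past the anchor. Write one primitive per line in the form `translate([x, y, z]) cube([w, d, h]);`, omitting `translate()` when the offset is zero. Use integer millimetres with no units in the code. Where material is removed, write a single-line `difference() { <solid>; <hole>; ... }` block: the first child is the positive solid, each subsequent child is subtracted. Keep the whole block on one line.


difference() { translate([464, 335, 0]) cube([4497, 141, 2882]); translate([3280, 335, 743]) cube([1364, 141, 1723]); }


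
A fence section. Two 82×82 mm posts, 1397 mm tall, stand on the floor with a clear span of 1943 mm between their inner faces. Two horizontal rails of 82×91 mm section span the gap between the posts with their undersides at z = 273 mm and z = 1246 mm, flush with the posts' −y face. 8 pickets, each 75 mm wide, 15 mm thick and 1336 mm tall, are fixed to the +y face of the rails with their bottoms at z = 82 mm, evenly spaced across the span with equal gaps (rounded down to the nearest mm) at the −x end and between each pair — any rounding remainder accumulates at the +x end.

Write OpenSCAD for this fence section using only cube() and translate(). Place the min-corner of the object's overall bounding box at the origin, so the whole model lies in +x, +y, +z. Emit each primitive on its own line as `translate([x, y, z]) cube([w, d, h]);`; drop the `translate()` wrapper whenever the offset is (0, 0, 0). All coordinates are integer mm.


cube([82, 82, 1397]);
translate([2025, 0, 0]) cube([82, 82, 1397]);
translate([82, 0, 273]) cube([1943, 82, 91]);
translate([82, 0, 1246]) cube([1943, 82, 91]);
translate([231, 82, 82]) cube([75, 15, 1336]);
translate([455, 82, 82]) cube([75, 15, 1336]);
translate([679, 82, 82]) cube([75, 15, 1336]);
translate([903, 82, 82]) cube([75, 15, 1336]);
translate([1127, 82, 82]) cube([75, 15, 1336]);
translate([1351, 82, 82]) cube([75, 15, 1336]);
translate([1575, 82, 82]) cube([75, 15, 1336]);
translate([1799, 82, 82]) cube([75, 15, 1336]);


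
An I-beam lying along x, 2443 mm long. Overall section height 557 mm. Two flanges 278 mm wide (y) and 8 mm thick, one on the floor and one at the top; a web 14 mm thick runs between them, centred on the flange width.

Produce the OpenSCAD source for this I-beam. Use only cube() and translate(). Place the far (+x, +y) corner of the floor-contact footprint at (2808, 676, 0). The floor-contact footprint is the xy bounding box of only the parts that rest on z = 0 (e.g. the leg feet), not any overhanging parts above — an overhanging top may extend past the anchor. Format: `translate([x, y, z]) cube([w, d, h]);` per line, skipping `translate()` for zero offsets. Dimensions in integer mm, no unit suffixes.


translate([365, 398, 0]) cube([2443, 278, 8]);
translate([365, 530, 8]) cube([2443, 14, 541]);
translate([365, 398, 549]) cube([2443, 278, 8]);


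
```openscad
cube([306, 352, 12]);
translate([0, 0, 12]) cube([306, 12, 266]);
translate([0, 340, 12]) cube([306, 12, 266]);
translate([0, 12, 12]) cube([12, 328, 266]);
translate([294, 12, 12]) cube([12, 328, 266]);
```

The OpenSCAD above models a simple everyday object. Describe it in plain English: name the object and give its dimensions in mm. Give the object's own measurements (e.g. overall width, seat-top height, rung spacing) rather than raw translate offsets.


An open-topped rectangular box: outside dimensions 306×352×278 mm, with a uniform wall and base thickness of 12 mm. The base is a full 306×352 slab on the floor; four walls sit on top of the base. The front and back walls (the −y and +y sides) span the full width; the two side walls fit between them.


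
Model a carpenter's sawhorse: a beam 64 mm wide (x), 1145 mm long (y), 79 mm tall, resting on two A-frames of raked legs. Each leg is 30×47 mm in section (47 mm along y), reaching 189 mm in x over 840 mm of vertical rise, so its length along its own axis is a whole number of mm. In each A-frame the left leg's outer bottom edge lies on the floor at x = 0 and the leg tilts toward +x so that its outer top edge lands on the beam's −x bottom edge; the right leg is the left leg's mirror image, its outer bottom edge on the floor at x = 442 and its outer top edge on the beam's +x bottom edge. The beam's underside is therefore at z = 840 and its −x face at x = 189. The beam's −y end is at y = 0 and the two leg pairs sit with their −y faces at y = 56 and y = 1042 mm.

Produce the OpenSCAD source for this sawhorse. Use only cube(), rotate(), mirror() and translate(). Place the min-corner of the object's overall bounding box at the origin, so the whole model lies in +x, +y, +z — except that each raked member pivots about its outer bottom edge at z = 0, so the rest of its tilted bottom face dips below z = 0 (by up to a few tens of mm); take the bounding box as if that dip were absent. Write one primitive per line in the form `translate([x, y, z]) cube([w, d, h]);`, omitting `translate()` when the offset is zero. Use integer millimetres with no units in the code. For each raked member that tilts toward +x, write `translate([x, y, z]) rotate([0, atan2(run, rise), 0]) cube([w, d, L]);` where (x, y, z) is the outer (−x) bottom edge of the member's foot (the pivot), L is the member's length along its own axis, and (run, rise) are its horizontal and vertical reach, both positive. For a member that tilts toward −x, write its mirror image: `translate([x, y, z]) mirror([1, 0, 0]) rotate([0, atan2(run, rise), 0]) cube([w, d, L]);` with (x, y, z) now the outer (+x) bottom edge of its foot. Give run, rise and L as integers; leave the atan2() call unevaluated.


translate([189, 0, 840]) cube([64, 1145, 79]);
translate([0, 56, 0]) rotate([0, atan2(189, 840), 0]) cube([30, 47, 861]);
translate([442, 56, 0]) mirror([1, 0, 0]) rotate([0, atan2(189, 840), 0]) cube([30, 47, 861]);
translate([0, 1042, 0]) rotate([0, atan2(189, 840), 0]) cube([30, 47, 861]);
translate([442, 1042, 0]) mirror([1, 0, 0]) rotate([0, atan2(189, 840), 0]) cube([30, 47, 861]);


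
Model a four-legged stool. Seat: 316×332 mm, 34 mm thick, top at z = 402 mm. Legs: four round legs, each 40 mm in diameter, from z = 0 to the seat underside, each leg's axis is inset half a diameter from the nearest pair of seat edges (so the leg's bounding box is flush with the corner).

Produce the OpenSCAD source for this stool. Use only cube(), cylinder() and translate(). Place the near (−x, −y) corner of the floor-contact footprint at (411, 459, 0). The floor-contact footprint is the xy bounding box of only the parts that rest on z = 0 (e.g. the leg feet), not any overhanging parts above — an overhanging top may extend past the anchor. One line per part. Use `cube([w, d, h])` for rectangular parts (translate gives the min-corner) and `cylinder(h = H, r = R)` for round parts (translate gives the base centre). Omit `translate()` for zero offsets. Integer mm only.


// leg_h = 402 - 34 = 368
translate([411, 459, 368]) cube([316, 332, 34]);
translate([431, 479, 0]) cylinder(h = 368, r = 20);
translate([707, 479, 0]) cylinder(h = 368, r = 20);
translate([431, 771, 0]) cylinder(h = 368, r = 20);
translate([707, 771, 0]) cylinder(h = 368, r = 20);


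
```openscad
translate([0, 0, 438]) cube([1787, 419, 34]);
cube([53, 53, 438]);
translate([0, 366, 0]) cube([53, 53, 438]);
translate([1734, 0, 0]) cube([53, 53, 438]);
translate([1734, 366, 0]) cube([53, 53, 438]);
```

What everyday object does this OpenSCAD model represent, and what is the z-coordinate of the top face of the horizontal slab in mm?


A bench. The seat-top height is 472 mm.

A long slab on four corner posts — a bench. The slab sits at z = 438 with thickness 34, so the top is 438 + 34 = 472 mm.


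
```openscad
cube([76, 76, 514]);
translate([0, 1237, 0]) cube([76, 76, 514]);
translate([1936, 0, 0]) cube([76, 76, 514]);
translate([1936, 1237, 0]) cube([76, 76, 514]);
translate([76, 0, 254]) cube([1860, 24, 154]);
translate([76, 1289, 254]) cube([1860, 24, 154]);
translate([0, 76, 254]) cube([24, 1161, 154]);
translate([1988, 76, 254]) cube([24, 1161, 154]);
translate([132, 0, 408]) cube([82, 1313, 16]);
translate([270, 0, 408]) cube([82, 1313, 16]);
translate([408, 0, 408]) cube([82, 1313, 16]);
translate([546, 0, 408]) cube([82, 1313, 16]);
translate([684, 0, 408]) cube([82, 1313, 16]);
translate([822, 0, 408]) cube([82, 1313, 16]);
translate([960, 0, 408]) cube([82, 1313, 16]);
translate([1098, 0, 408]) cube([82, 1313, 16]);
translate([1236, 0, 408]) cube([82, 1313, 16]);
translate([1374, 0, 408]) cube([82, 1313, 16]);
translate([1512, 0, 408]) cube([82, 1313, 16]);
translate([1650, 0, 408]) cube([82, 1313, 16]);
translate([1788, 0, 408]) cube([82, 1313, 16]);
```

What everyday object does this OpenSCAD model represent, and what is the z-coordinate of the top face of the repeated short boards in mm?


A bed frame. The slat-top height is 424 mm.

Four posts, four rails, and a row of slats — a bed frame. Slats sit on the rails at z = 254 + 154 = 408; with slat thickness 16, the top is 424 mm.


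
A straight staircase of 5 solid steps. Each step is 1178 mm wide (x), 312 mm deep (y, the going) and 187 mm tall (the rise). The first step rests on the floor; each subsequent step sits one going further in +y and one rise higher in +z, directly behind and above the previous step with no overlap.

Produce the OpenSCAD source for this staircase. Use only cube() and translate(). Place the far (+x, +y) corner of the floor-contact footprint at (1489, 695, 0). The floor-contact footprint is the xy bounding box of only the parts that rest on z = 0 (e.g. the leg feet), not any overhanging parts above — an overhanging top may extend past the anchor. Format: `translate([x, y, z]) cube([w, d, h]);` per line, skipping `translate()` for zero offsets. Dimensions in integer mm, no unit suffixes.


translate([311, 383, 0]) cube([1178, 312, 187]);
translate([311, 695, 187]) cube([1178, 312, 187]);
translate([311, 1007, 374]) cube([1178, 312, 187]);
translate([311, 1319, 561]) cube([1178, 312, 187]);
translate([311, 1631, 748]) cube([1178, 312, 187]);


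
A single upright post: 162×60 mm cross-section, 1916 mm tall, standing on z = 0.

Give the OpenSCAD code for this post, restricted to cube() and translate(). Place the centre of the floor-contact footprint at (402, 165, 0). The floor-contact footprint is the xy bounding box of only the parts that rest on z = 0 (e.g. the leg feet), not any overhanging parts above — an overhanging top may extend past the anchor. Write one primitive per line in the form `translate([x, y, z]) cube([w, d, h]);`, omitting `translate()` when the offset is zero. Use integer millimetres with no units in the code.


translate([321, 135, 0]) cube([162, 60, 1916]);


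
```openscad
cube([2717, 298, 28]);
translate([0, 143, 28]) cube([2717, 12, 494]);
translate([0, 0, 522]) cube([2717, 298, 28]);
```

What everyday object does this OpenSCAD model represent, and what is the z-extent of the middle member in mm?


An I-beam. The web height is 494 mm.

Two wide flanges with a thin centred web — an I-beam. Overall 550 mm minus two 28 mm flanges gives a web of 550 − 2·28 = 494 mm.


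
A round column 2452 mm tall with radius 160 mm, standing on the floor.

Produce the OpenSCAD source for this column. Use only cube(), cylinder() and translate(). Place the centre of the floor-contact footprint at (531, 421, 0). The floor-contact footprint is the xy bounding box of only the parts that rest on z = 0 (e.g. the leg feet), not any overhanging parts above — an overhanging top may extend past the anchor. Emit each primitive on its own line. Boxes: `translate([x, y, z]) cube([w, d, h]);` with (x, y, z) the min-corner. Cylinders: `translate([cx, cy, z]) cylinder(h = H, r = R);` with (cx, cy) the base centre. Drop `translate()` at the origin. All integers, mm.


translate([531, 421, 0]) cylinder(h = 2452, r = 160);


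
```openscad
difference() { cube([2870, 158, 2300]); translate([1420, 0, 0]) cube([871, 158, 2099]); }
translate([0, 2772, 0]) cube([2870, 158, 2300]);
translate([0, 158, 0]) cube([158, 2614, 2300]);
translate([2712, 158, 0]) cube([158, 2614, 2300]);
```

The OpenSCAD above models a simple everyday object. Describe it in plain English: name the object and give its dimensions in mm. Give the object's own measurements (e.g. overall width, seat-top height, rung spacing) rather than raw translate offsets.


A single room: four walls, each 2300 mm tall and 158 mm thick, enclosing an outside footprint 2870×2930 mm (x × y), no floor or roof. The front and back walls (−y and +y sides) run the full x-width; the side walls fit between their inner faces. A door opening 871 mm wide and 2099 mm tall is cut through the front wall from the floor up, its −x edge 1420 mm from the wall's −x end.


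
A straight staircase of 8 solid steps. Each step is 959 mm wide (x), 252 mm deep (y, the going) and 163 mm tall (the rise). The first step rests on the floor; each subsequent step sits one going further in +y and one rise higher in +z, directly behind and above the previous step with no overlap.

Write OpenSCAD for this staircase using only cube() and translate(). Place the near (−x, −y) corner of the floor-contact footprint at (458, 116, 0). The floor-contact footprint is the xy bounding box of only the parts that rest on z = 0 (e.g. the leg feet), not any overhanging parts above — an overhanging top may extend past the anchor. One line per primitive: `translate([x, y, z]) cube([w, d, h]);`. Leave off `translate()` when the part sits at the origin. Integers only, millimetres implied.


translate([458, 116, 0]) cube([959, 252, 163]);
translate([458, 368, 163]) cube([959, 252, 163]);
translate([458, 620, 326]) cube([959, 252, 163]);
translate([458, 872, 489]) cube([959, 252, 163]);
translate([458, 1124, 652]) cube([959, 252, 163]);
translate([458, 1376, 815]) cube([959, 252, 163]);
translate([458, 1628, 978]) cube([959, 252, 163]);
translate([458, 1880, 1141]) cube([959, 252, 163]);


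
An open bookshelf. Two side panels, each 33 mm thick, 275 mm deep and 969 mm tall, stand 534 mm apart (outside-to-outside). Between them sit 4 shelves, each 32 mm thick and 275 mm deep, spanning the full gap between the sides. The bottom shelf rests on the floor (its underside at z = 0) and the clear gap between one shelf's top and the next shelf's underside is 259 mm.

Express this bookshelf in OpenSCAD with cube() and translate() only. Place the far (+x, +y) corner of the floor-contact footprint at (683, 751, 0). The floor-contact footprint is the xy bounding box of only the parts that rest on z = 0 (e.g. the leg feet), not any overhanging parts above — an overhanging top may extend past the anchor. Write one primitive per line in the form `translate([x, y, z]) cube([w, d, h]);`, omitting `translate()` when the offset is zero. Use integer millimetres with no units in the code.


translate([149, 476, 0]) cube([33, 275, 969]);
translate([650, 476, 0]) cube([33, 275, 969]);
translate([182, 476, 0]) cube([468, 275, 32]);
translate([182, 476, 291]) cube([468, 275, 32]);
translate([182, 476, 582]) cube([468, 275, 32]);
translate([182, 476, 873]) cube([468, 275, 32]);


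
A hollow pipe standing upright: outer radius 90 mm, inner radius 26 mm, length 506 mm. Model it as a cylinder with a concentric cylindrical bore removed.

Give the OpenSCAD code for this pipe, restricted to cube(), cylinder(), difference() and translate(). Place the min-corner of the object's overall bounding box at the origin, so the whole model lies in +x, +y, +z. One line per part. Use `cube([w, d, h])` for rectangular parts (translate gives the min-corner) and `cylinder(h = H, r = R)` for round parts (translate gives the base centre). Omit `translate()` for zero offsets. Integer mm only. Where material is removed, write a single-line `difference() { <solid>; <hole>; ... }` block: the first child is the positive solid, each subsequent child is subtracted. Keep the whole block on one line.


difference() { translate([90, 90, 0]) cylinder(h = 506, r = 90); translate([90, 90, 0]) cylinder(h = 506, r = 26); }
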